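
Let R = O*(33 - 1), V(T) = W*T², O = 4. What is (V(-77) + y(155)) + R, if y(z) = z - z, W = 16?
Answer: 94992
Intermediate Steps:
y(z) = 0
V(T) = 16*T²
R = 128 (R = 4*(33 - 1) = 4*32 = 128)
(V(-77) + y(155)) + R = (16*(-77)² + 0) + 128 = (16*5929 + 0) + 128 = (94864 + 0) + 128 = 94864 + 128 = 94992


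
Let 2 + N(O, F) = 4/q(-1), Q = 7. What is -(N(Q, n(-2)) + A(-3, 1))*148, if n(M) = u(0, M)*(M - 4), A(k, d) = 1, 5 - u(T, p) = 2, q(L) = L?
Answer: 740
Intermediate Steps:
u(T, p) = 3 (u(T, p) = 5 - 1*2 = 5 - 2 = 3)
n(M) = -12 + 3*M (n(M) = 3*(M - 4) = 3*(-4 + M) = -12 + 3*M)
N(O, F) = -6 (N(O, F) = -2 + 4/(-1) = -2 + 4*(-1) = -2 - 4 = -6)
-(N(Q, n(-2)) + A(-3, 1))*148 = -(-6 + 1)*148 = -(-5)*148 = -1*(-740) = 740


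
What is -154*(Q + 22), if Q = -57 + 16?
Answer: 2926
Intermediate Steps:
Q = -41
-154*(Q + 22) = -154*(-41 + 22) = -154*(-19) = 2926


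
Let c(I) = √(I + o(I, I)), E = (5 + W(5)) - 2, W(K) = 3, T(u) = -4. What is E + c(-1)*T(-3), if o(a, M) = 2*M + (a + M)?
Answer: 6 - 4*I*√5 ≈ 6.0 - 8.9443*I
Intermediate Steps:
o(a, M) = a + 3*M (o(a, M) = 2*M + (M + a) = a + 3*M)
E = 6 (E = (5 + 3) - 2 = 8 - 2 = 6)
c(I) = √5*√I (c(I) = √(I + (I + 3*I)) = √(I + 4*I) = √(5*I) = √5*√I)
E + c(-1)*T(-3) = 6 + (√5*√(-1))*(-4) = 6 + (√5*I)*(-4) = 6 + (I*√5)*(-4) = 6 - 4*I*√5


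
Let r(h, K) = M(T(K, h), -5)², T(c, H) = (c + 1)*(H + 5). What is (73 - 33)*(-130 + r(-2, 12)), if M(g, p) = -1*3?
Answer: -4840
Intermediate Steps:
T(c, H) = (1 + c)*(5 + H)
M(g, p) = -3
r(h, K) = 9 (r(h, K) = (-3)² = 9)
(73 - 33)*(-130 + r(-2, 12)) = (73 - 33)*(-130 + 9) = 40*(-121) = -4840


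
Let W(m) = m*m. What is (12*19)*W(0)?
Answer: 0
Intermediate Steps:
W(m) = m²
(12*19)*W(0) = (12*19)*0² = 228*0 = 0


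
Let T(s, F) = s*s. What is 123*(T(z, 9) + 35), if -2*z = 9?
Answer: 27183/4 ≈ 6795.8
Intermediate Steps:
z = -9/2 (z = -½*9 = -9/2 ≈ -4.5000)
T(s, F) = s²
123*(T(z, 9) + 35) = 123*((-9/2)² + 35) = 123*(81/4 + 35) = 123*(221/4) = 27183/4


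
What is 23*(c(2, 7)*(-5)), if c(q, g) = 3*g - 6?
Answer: -1725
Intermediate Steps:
c(q, g) = -6 + 3*g
23*(c(2, 7)*(-5)) = 23*((-6 + 3*7)*(-5)) = 23*((-6 + 21)*(-5)) = 23*(15*(-5)) = 23*(-75) = -1725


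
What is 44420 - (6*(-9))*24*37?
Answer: 92372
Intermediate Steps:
44420 - (6*(-9))*24*37 = 44420 - (-54*24)*37 = 44420 - (-1296)*37 = 44420 - 1*(-47952) = 44420 + 47952 = 92372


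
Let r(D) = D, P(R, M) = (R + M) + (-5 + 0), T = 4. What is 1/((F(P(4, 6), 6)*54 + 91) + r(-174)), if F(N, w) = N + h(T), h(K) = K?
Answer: 1/403 ≈ 0.0024814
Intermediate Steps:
P(R, M) = -5 + M + R (P(R, M) = (M + R) - 5 = -5 + M + R)
F(N, w) = 4 + N (F(N, w) = N + 4 = 4 + N)
1/((F(P(4, 6), 6)*54 + 91) + r(-174)) = 1/(((4 + (-5 + 6 + 4))*54 + 91) - 174) = 1/(((4 + 5)*54 + 91) - 174) = 1/((9*54 + 91) - 174) = 1/((486 + 91) - 174) = 1/(577 - 174) = 1/403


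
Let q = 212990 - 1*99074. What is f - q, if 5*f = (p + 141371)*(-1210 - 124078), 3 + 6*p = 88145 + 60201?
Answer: -62430777176/15 ≈ -4.1621e+9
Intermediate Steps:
p = 148343/6 (p = -½ + (88145 + 60201)/6 = -½ + (⅙)*148346 = -½ + 74173/3 = 148343/6 ≈ 24724.)
q = 113916 (q = 212990 - 99074 = 113916)
f = -62429068436/15 (f = ((148343/6 + 141371)*(-1210 - 124078))/5 = ((996569/6)*(-125288))/5 = (⅕)*(-62429068436/3) = -62429068436/15 ≈ -4.1619e+9)
f - q = -62429068436/15 - 1*113916 = -62429068436/15 - 113916 = -62430777176/15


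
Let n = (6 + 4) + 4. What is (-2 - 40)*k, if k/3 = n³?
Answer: -345744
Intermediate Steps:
n = 14 (n = 10 + 4 = 14)
k = 8232 (k = 3*14³ = 3*2744 = 8232)
(-2 - 40)*k = (-2 - 40)*8232 = -42*8232 = -345744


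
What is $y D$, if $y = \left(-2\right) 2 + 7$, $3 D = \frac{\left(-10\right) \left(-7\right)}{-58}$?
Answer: $- \frac{35}{29} \approx -1.2069$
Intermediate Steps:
$D = - \frac{35}{87}$ ($D = \frac{\left(-10\right) \left(-7\right) \frac{1}{-58}}{3} = \frac{70 \left(- \frac{1}{58}\right)}{3} = \frac{1}{3} \left(- \frac{35}{29}\right) = - \frac{35}{87} \approx -0.4023$)
$y = 3$ ($y = -4 + 7 = 3$)
$y D = 3 \left(- \frac{35}{87}\right) = - \frac{35}{29}$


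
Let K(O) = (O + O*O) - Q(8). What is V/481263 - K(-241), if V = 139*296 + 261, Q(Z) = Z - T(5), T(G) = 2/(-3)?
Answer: -9277346523/160421 ≈ -57831.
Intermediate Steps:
T(G) = -⅔ (T(G) = 2*(-⅓) = -⅔)
Q(Z) = ⅔ + Z (Q(Z) = Z - 1*(-⅔) = Z + ⅔ = ⅔ + Z)
K(O) = -26/3 + O + O² (K(O) = (O + O*O) - (⅔ + 8) = (O + O²) - 1*26/3 = (O + O²) - 26/3 = -26/3 + O + O²)
V = 41405 (V = 41144 + 261 = 41405)
V/481263 - K(-241) = 41405/481263 - (-26/3 - 241 + (-241)²) = 41405*(1/481263) - (-26/3 - 241 + 58081) = 41405/481263 - 1*173494/3 = 41405/481263 - 173494/3 = -9277346523/160421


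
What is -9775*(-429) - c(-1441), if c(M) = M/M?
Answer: 4193474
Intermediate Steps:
c(M) = 1
-9775*(-429) - c(-1441) = -9775*(-429) - 1*1 = 4193475 - 1 = 4193474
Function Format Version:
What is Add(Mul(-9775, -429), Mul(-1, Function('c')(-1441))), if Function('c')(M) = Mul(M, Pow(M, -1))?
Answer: 4193474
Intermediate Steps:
Function('c')(M) = 1
Add(Mul(-9775, -429), Mul(-1, Function('c')(-1441))) = Add(Mul(-9775, -429), Mul(-1, 1)) = Add(4193475, -1) = 4193474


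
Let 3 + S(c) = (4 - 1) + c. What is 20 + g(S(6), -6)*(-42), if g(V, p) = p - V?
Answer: 524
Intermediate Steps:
S(c) = c (S(c) = -3 + ((4 - 1) + c) = -3 + (3 + c) = c)
20 + g(S(6), -6)*(-42) = 20 + (-6 - 1*6)*(-42) = 20 + (-6 - 6)*(-42) = 20 - 12*(-42) = 20 + 504 = 524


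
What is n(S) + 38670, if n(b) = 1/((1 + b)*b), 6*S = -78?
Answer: 6032521/156 ≈ 38670.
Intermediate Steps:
S = -13 (S = (⅙)*(-78) = -13)
n(b) = 1/(b*(1 + b))
n(S) + 38670 = 1/((-13)*(1 - 13)) + 38670 = -1/13/(-12) + 38670 = -1/13*(-1/12) + 38670 = 1/156 + 38670 = 6032521/156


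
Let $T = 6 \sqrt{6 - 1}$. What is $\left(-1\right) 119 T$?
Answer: $- 714 \sqrt{5} \approx -1596.6$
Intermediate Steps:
$T = 6 \sqrt{5} \approx 13.416$
$\left(-1\right) 119 T = \left(-1\right) 119 \cdot 6 \sqrt{5} = - 119 \cdot 6 \sqrt{5} = - 714 \sqrt{5}$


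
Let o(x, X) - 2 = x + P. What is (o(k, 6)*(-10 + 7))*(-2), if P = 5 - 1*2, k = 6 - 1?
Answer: 60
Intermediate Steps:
k = 5
P = 3 (P = 5 - 2 = 3)
o(x, X) = 5 + x (o(x, X) = 2 + (x + 3) = 2 + (3 + x) = 5 + x)
(o(k, 6)*(-10 + 7))*(-2) = ((5 + 5)*(-10 + 7))*(-2) = (10*(-3))*(-2) = -30*(-2) = 60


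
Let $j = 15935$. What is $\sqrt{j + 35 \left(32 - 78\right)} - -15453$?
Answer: $15453 + 5 \sqrt{573} \approx 15573.0$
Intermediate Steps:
$\sqrt{j + 35 \left(32 - 78\right)} - -15453 = \sqrt{15935 + 35 \left(32 - 78\right)} - -15453 = \sqrt{15935 + 35 \left(-46\right)} + 15453 = \sqrt{15935 - 1610} + 15453 = \sqrt{14325} + 15453 = 5 \sqrt{573} + 15453 = 15453 + 5 \sqrt{573}$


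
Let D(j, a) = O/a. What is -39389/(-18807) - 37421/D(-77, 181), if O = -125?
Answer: 127388514832/2350875 ≈ 54188.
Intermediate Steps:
D(j, a) = -125/a
-39389/(-18807) - 37421/D(-77, 181) = -39389/(-18807) - 37421/((-125/181)) = -39389*(-1/18807) - 37421/((-125*1/181)) = 39389/18807 - 37421/(-125/181) = 39389/18807 - 37421*(-181/125) = 39389/18807 + 6773201/125 = 127388514832/2350875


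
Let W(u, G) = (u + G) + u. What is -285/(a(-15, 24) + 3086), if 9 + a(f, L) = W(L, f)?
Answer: -57/622 ≈ -0.091640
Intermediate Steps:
W(u, G) = G + 2*u (W(u, G) = (G + u) + u = G + 2*u)
a(f, L) = -9 + f + 2*L (a(f, L) = -9 + (f + 2*L) = -9 + f + 2*L)
-285/(a(-15, 24) + 3086) = -285/((-9 - 15 + 2*24) + 3086) = -285/((-9 - 15 + 48) + 3086) = -285/(24 + 3086) = -285/3110 = (1/3110)*(-285) = -57/622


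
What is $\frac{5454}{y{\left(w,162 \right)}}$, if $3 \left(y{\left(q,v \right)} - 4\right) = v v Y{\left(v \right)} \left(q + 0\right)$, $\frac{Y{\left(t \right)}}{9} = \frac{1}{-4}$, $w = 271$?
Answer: $- \frac{5454}{5334089} \approx -0.0010225$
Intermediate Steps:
$Y{\left(t \right)} = - \frac{9}{4}$ ($Y{\left(t \right)} = \frac{9}{-4} = 9 \left(- \frac{1}{4}\right) = - \frac{9}{4}$)
$y{\left(q,v \right)} = 4 - \frac{3 q v^{2}}{4}$ ($y{\left(q,v \right)} = 4 + \frac{v v \left(- \frac{9 \left(q + 0\right)}{4}\right)}{3} = 4 + \frac{v^{2} \left(- \frac{9 q}{4}\right)}{3} = 4 + \frac{\left(- \frac{9}{4}\right) q v^{2}}{3} = 4 - \frac{3 q v^{2}}{4}$)
$\frac{5454}{y{\left(w,162 \right)}} = \frac{5454}{4 - \frac{813 \cdot 162^{2}}{4}} = \frac{5454}{4 - \frac{813}{4} \cdot 26244} = \frac{5454}{4 - 5334093} = \frac{5454}{-5334089} = 5454 \left(- \frac{1}{5334089}\right) = - \frac{5454}{5334089}$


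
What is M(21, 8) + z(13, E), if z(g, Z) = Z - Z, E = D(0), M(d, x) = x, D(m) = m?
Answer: 8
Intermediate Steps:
E = 0
z(g, Z) = 0
M(21, 8) + z(13, E) = 8 + 0 = 8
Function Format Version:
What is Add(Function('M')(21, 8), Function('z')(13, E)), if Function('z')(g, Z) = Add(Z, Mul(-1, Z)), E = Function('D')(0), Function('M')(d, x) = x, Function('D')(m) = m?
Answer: 8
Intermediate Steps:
E = 0
Function('z')(g, Z) = 0
Add(Function('M')(21, 8), Function('z')(13, E)) = Add(8, 0) = 8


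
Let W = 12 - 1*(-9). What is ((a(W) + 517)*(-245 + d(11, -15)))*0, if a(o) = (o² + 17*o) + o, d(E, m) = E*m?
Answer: 0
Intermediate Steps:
W = 21 (W = 12 + 9 = 21)
a(o) = o² + 18*o
((a(W) + 517)*(-245 + d(11, -15)))*0 = ((21*(18 + 21) + 517)*(-245 + 11*(-15)))*0 = ((21*39 + 517)*(-245 - 165))*0 = ((819 + 517)*(-410))*0 = (1336*(-410))*0 = -547760*0 = 0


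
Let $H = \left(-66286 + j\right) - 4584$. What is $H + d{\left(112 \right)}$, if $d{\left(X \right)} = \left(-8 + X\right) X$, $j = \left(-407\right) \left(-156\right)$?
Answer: $4270$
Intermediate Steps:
$j = 63492$
$d{\left(X \right)} = X \left(-8 + X\right)$
$H = -7378$ ($H = \left(-66286 + 63492\right) - 4584 = -2794 - 4584 = -7378$)
$H + d{\left(112 \right)} = -7378 + 112 \left(-8 + 112\right) = -7378 + 112 \cdot 104 = -7378 + 11648 = 4270$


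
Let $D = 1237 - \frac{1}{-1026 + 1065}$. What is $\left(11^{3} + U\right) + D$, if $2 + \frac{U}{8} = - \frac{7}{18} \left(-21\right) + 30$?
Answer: $\frac{37145}{13} \approx 2857.3$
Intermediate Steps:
$U = \frac{868}{3}$ ($U = -16 + 8 \left(- \frac{7}{18} \left(-21\right) + 30\right) = -16 + 8 \left(\left(-7\right) \frac{1}{18} \left(-21\right) + 30\right) = -16 + 8 \left(\left(- \frac{7}{18}\right) \left(-21\right) + 30\right) = -16 + 8 \left(\frac{49}{6} + 30\right) = -16 + 8 \cdot \frac{229}{6} = -16 + \frac{916}{3} = \frac{868}{3} \approx 289.33$)
$D = \frac{48242}{39}$ ($D = 1237 - \frac{1}{39} = \frac{48242}{39} \approx 1237.0$)
$\left(11^{3} + U\right) + D = \left(11^{3} + \frac{868}{3}\right) + \frac{48242}{39} = \left(1331 + \frac{868}{3}\right) + \frac{48242}{39} = \frac{4861}{3} + \frac{48242}{39} = \frac{37145}{13}$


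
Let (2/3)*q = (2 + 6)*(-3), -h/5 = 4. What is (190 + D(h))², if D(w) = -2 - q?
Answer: 50176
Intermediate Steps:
h = -20 (h = -5*4 = -20)
q = -36 (q = 3*((2 + 6)*(-3))/2 = 3*(8*(-3))/2 = (3/2)*(-24) = -36)
D(w) = 34 (D(w) = -2 - 1*(-36) = -2 + 36 = 34)
(190 + D(h))² = (190 + 34)² = 224² = 50176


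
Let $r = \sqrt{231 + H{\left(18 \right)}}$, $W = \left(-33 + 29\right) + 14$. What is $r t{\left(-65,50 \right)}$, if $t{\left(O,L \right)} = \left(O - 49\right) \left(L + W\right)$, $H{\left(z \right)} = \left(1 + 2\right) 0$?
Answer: $- 6840 \sqrt{231} \approx -1.0396 \cdot 10^{5}$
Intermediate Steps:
$W = 10$ ($W = -4 + 14 = 10$)
$H{\left(z \right)} = 0$ ($H{\left(z \right)} = 3 \cdot 0 = 0$)
$t{\left(O,L \right)} = \left(-49 + O\right) \left(10 + L\right)$ ($t{\left(O,L \right)} = \left(O - 49\right) \left(L + 10\right) = \left(-49 + O\right) \left(10 + L\right)$)
$r = \sqrt{231}$ ($r = \sqrt{231 + 0} = \sqrt{231} \approx 15.199$)
$r t{\left(-65,50 \right)} = \sqrt{231} \left(-490 - 2450 + 10 \left(-65\right) + 50 \left(-65\right)\right) = \sqrt{231} \left(-490 - 2450 - 650 - 3250\right) = \sqrt{231} \left(-6840\right) = - 6840 \sqrt{231}$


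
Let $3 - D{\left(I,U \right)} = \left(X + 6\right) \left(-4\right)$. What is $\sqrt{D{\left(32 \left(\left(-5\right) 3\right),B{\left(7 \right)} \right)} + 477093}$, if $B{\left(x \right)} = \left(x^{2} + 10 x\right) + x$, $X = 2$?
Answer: $2 \sqrt{119282} \approx 690.74$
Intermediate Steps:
$B{\left(x \right)} = x^{2} + 11 x$
$D{\left(I,U \right)} = 35$ ($D{\left(I,U \right)} = 3 - \left(2 + 6\right) \left(-4\right) = 3 - 8 \left(-4\right) = 3 - -32 = 3 + 32 = 35$)
$\sqrt{D{\left(32 \left(\left(-5\right) 3\right),B{\left(7 \right)} \right)} + 477093} = \sqrt{35 + 477093} = \sqrt{477128} = 2 \sqrt{119282}$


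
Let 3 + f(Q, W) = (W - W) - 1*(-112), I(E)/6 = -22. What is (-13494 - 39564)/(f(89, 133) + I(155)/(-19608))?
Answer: -86696772/178117 ≈ -486.74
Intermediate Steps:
I(E) = -132 (I(E) = 6*(-22) = -132)
f(Q, W) = 109 (f(Q, W) = -3 + ((W - W) - 1*(-112)) = -3 + (0 + 112) = -3 + 112 = 109)
(-13494 - 39564)/(f(89, 133) + I(155)/(-19608)) = (-13494 - 39564)/(109 - 132/(-19608)) = -53058/(109 - 132*(-1/19608)) = -53058/(109 + 11/1634) = -53058/178117/1634 = -53058*1634/178117 = -86696772/178117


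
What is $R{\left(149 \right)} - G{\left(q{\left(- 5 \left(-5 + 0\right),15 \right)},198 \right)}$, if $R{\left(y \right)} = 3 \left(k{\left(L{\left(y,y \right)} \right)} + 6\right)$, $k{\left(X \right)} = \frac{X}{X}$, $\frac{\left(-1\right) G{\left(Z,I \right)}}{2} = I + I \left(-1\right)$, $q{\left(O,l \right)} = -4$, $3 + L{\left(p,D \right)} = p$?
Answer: $21$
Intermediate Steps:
$L{\left(p,D \right)} = -3 + p$
$G{\left(Z,I \right)} = 0$ ($G{\left(Z,I \right)} = - 2 \left(I + I \left(-1\right)\right) = - 2 \left(I - I\right) = \left(-2\right) 0 = 0$)
$k{\left(X \right)} = 1$
$R{\left(y \right)} = 21$ ($R{\left(y \right)} = 3 \left(1 + 6\right) = 3 \cdot 7 = 21$)
$R{\left(149 \right)} - G{\left(q{\left(- 5 \left(-5 + 0\right),15 \right)},198 \right)} = 21 - 0 = 21 + 0 = 21$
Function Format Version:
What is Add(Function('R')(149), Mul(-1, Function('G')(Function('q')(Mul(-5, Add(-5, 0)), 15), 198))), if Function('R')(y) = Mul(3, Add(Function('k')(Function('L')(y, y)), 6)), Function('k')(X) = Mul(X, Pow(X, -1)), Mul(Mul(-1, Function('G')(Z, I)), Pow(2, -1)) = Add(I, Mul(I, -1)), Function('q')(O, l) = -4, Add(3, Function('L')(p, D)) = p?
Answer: 21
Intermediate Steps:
Function('L')(p, D) = Add(-3, p)
Function('G')(Z, I) = 0 (Function('G')(Z, I) = Mul(-2, Add(I, Mul(I, -1))) = Mul(-2, Add(I, Mul(-1, I))) = Mul(-2, 0) = 0)
Function('k')(X) = 1
Function('R')(y) = 21 (Function('R')(y) = Mul(3, Add(1, 6)) = Mul(3, 7) = 21)
Add(Function('R')(149), Mul(-1, Function('G')(Function('q')(Mul(-5, Add(-5, 0)), 15), 198))) = Add(21, Mul(-1, 0)) = Add(21, 0) = 21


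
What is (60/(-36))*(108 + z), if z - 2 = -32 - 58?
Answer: -100/3 ≈ -33.333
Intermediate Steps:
z = -88 (z = 2 + (-32 - 58) = 2 - 90 = -88)
(60/(-36))*(108 + z) = (60/(-36))*(108 - 88) = (60*(-1/36))*20 = -5/3*20 = -100/3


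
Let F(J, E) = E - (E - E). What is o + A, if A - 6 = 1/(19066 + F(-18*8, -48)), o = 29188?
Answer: 555211493/19018 ≈ 29194.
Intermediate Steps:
F(J, E) = E (F(J, E) = E - 1*0 = E + 0 = E)
A = 114109/19018 (A = 6 + 1/(19066 - 48) = 6 + 1/19018 = 114109/19018 ≈ 6.0001)
o + A = 29188 + 114109/19018 = 555211493/19018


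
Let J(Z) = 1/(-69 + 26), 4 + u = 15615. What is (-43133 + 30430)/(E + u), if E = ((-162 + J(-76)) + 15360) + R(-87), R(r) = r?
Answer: -546229/1321045 ≈ -0.41348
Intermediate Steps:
u = 15611 (u = -4 + 15615 = 15611)
J(Z) = -1/43 (J(Z) = 1/(-43) = -1/43)
E = 649772/43 (E = ((-162 - 1/43) + 15360) - 87 = (-6967/43 + 15360) - 87 = 653513/43 - 87 = 649772/43 ≈ 15111.)
(-43133 + 30430)/(E + u) = (-43133 + 30430)/(649772/43 + 15611) = -12703/1321045/43 = -12703*43/1321045 = -546229/1321045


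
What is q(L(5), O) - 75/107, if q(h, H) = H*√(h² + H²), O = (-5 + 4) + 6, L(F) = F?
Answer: -75/107 + 25*√2 ≈ 34.654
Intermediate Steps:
O = 5 (O = -1 + 6 = 5)
q(h, H) = H*√(H² + h²)
q(L(5), O) - 75/107 = 5*√(5² + 5²) - 75/107 = 5*√(25 + 25) - 75*1/107 = 5*√50 - 75/107 = 5*(5*√2) - 75/107 = 25*√2 - 75/107 = -75/107 + 25*√2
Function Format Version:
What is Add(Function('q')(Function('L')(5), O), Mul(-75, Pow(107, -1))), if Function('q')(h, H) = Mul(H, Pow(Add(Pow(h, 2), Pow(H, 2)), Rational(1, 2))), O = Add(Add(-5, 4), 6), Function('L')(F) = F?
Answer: Add(Rational(-75, 107), Mul(25, Pow(2, Rational(1, 2)))) ≈ 34.654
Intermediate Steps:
O = 5 (O = Add(-1, 6) = 5)
Function('q')(h, H) = Mul(H, Pow(Add(Pow(H, 2), Pow(h, 2)), Rational(1, 2)))
Add(Function('q')(Function('L')(5), O), Mul(-75, Pow(107, -1))) = Add(Mul(5, Pow(Add(Pow(5, 2), Pow(5, 2)), Rational(1, 2))), Mul(-75, Pow(107, -1))) = Add(Mul(5, Pow(Add(25, 25), Rational(1, 2))), Mul(-75, Rational(1, 107))) = Add(Mul(5, Pow(50, Rational(1, 2))), Rational(-75, 107)) = Add(Mul(5, Mul(5, Pow(2, Rational(1, 2)))), Rational(-75, 107)) = Add(Mul(25, Pow(2, Rational(1, 2))), Rational(-75, 107)) = Add(Rational(-75, 107), Mul(25, Pow(2, Rational(1, 2))))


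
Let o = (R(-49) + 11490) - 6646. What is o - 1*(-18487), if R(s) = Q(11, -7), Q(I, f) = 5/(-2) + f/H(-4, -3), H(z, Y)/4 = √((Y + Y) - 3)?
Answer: 46657/2 + 7*I/12 ≈ 23329.0 + 0.58333*I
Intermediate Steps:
H(z, Y) = 4*√(-3 + 2*Y) (H(z, Y) = 4*√((Y + Y) - 3) = 4*√(2*Y - 3) = 4*√(-3 + 2*Y))
Q(I, f) = -5/2 - I*f/12 (Q(I, f) = 5/(-2) + f/((4*√(-3 + 2*(-3)))) = 5*(-½) + f/((4*√(-3 - 6))) = -5/2 + f/((4*√(-9))) = -5/2 + f/((4*(3*I))) = -5/2 + f/((12*I)) = -5/2 + f*(-I/12) = -5/2 - I*f/12)
R(s) = -5/2 + 7*I/12 (R(s) = -5/2 - 1/12*I*(-7) = -5/2 + 7*I/12)
o = 9683/2 + 7*I/12 (o = ((-5/2 + 7*I/12) + 11490) - 6646 = (22975/2 + 7*I/12) - 6646 = 9683/2 + 7*I/12 ≈ 4841.5 + 0.58333*I)
o - 1*(-18487) = (9683/2 + 7*I/12) - 1*(-18487) = (9683/2 + 7*I/12) + 18487 = 46657/2 + 7*I/12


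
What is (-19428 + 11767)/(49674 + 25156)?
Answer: -7661/74830 ≈ -0.10238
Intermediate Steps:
(-19428 + 11767)/(49674 + 25156) = -7661/74830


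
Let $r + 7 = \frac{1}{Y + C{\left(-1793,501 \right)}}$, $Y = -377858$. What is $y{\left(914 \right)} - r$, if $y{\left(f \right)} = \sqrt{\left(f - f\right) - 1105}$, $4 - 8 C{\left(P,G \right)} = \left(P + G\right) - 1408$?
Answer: $\frac{2642641}{377520} + i \sqrt{1105} \approx 7.0 + 33.242 i$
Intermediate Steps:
$C{\left(P,G \right)} = \frac{353}{2} - \frac{G}{8} - \frac{P}{8}$ ($C{\left(P,G \right)} = \frac{1}{2} - \frac{\left(P + G\right) - 1408}{8} = \frac{1}{2} - \frac{\left(G + P\right) - 1408}{8} = \frac{1}{2} - \frac{-1408 + G + P}{8} = \frac{1}{2} - \left(-176 + \frac{G}{8} + \frac{P}{8}\right) = \frac{353}{2} - \frac{G}{8} - \frac{P}{8}$)
$y{\left(f \right)} = i \sqrt{1105}$ ($y{\left(f \right)} = \sqrt{0 - 1105} = \sqrt{-1105} = i \sqrt{1105}$)
$r = - \frac{2642641}{377520}$ ($r = -7 + \frac{1}{-377858 - -338} = -7 + \frac{1}{-377858 + \left(\frac{353}{2} - \frac{501}{8} + \frac{1793}{8}\right)} = -7 + \frac{1}{-377858 + 338} = -7 + \frac{1}{-377520} = -7 - \frac{1}{377520} = - \frac{2642641}{377520} \approx -7.0$)
$y{\left(914 \right)} - r = i \sqrt{1105} - - \frac{2642641}{377520} = i \sqrt{1105} + \frac{2642641}{377520} = \frac{2642641}{377520} + i \sqrt{1105}$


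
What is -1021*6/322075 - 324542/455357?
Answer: -107316381632/146659105775 ≈ -0.73174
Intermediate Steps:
-1021*6/322075 - 324542/455357 = -6126*1/322075 - 324542*1/455357 = -6126/322075 - 324542/455357 = -107316381632/146659105775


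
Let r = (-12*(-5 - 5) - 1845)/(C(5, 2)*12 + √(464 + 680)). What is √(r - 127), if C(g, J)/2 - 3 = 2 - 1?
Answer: √(-27834 - 508*√286)/(2*√(48 + √286)) ≈ 11.844*I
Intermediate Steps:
C(g, J) = 8 (C(g, J) = 6 + 2*(2 - 1) = 6 + 2*1 = 6 + 2 = 8)
r = -1725/(96 + 2*√286) (r = (-12*(-5 - 5) - 1845)/(8*12 + √(464 + 680)) = (-12*(-10) - 1845)/(96 + √1144) = (120 - 1845)/(96 + 2*√286) = -1725/(96 + 2*√286) ≈ -13.287)
√(r - 127) = √((-20700/1009 + 1725*√286/4036) - 127) = √(-148843/1009 + 1725*√286/4036)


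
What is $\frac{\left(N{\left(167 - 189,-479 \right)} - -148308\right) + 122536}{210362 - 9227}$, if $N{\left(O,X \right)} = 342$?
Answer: $\frac{271186}{201135} \approx 1.3483$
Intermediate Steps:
$\frac{\left(N{\left(167 - 189,-479 \right)} - -148308\right) + 122536}{210362 - 9227} = \frac{\left(342 - -148308\right) + 122536}{210362 - 9227} = \frac{\left(342 + 148308\right) + 122536}{201135} = \left(148650 + 122536\right) \frac{1}{201135} = 271186 \cdot \frac{1}{201135} = \frac{271186}{201135}$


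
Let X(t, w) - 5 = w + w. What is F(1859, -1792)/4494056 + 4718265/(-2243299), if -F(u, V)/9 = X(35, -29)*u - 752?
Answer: -19199734800051/10081511330744 ≈ -1.9044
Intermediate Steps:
X(t, w) = 5 + 2*w (X(t, w) = 5 + (w + w) = 5 + 2*w)
F(u, V) = 6768 + 477*u (F(u, V) = -9*((5 + 2*(-29))*u - 752) = -9*((5 - 58)*u - 752) = -9*(-53*u - 752) = -9*(-752 - 53*u) = 6768 + 477*u)
F(1859, -1792)/4494056 + 4718265/(-2243299) = (6768 + 477*1859)/4494056 + 4718265/(-2243299) = (6768 + 886743)*(1/4494056) + 4718265*(-1/2243299) = 893511*(1/4494056) - 4718265/2243299 = 893511/4494056 - 4718265/2243299 = -19199734800051/10081511330744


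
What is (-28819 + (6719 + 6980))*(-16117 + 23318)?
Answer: -108879120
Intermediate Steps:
(-28819 + (6719 + 6980))*(-16117 + 23318) = (-28819 + 13699)*7201 = -15120*7201 = -108879120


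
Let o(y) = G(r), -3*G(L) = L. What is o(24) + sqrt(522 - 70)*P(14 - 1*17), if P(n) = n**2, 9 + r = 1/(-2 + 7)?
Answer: 44/15 + 18*sqrt(113) ≈ 194.28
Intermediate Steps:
r = -44/5 (r = -9 + 1/(-2 + 7) = -9 + 1/5 = -44/5 ≈ -8.8000)
G(L) = -L/3
o(y) = 44/15 (o(y) = -1/3*(-44/5) = 44/15)
o(24) + sqrt(522 - 70)*P(14 - 1*17) = 44/15 + sqrt(522 - 70)*(14 - 1*17)**2 = 44/15 + sqrt(452)*(14 - 17)**2 = 44/15 + (2*sqrt(113))*(-3)**2 = 44/15 + (2*sqrt(113))*9 = 44/15 + 18*sqrt(113)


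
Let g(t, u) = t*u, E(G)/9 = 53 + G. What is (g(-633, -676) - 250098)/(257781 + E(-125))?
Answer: 59270/85711 ≈ 0.69151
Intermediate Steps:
E(G) = 477 + 9*G (E(G) = 9*(53 + G) = 477 + 9*G)
(g(-633, -676) - 250098)/(257781 + E(-125)) = (-633*(-676) - 250098)/(257781 + (477 + 9*(-125))) = (427908 - 250098)/(257781 + (477 - 1125)) = 177810/(257781 - 648) = 177810/257133 = 177810*(1/257133) = 59270/85711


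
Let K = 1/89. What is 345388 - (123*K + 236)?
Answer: 30718405/89 ≈ 3.4515e+5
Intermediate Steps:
K = 1/89 ≈ 0.011236
345388 - (123*K + 236) = 345388 - (123*(1/89) + 236) = 345388 - (123/89 + 236) = 345388 - 1*21127/89 = 345388 - 21127/89 = 30718405/89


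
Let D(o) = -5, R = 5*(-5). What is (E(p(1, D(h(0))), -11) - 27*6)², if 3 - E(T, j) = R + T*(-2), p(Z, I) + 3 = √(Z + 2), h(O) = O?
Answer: 19612 - 560*√3 ≈ 18642.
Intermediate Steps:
R = -25
p(Z, I) = -3 + √(2 + Z) (p(Z, I) = -3 + √(Z + 2) = -3 + √(2 + Z))
E(T, j) = 28 + 2*T (E(T, j) = 3 - (-25 + T*(-2)) = 3 - (-25 - 2*T) = 3 + (25 + 2*T) = 28 + 2*T)
(E(p(1, D(h(0))), -11) - 27*6)² = ((28 + 2*(-3 + √(2 + 1))) - 27*6)² = ((28 + 2*(-3 + √3)) - 162)² = ((28 + (-6 + 2*√3)) - 162)² = ((22 + 2*√3) - 162)² = (-140 + 2*√3)²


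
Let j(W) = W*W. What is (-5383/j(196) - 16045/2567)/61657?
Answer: -90028983/868605072272 ≈ -0.00010365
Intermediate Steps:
j(W) = W**2
(-5383/j(196) - 16045/2567)/61657 = (-5383/(196**2) - 16045/2567)/61657 = (-5383/38416 - 16045*1/2567)*(1/61657) = (-5383*1/38416 - 16045/2567)*(1/61657) = (-769/5488 - 16045/2567)*(1/61657) = -90028983/14087696*1/61657 = -90028983/868605072272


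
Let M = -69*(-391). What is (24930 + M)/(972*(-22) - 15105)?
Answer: -17303/12163 ≈ -1.4226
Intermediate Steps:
M = 26979
(24930 + M)/(972*(-22) - 15105) = (24930 + 26979)/(972*(-22) - 15105) = 51909/(-21384 - 15105) = 51909/(-36489) = 51909*(-1/36489) = -17303/12163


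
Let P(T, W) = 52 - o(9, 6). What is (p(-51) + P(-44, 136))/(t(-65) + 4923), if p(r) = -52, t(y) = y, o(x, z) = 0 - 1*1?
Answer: 1/4858 ≈ 0.00020585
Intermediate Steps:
o(x, z) = -1 (o(x, z) = 0 - 1 = -1)
P(T, W) = 53 (P(T, W) = 52 - 1*(-1) = 52 + 1 = 53)
(p(-51) + P(-44, 136))/(t(-65) + 4923) = (-52 + 53)/(-65 + 4923) = 1/4858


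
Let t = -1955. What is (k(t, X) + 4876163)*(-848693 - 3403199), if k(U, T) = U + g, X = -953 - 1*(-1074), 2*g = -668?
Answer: -20723185869608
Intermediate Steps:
g = -334 (g = (½)*(-668) = -334)
X = 121 (X = -953 + 1074 = 121)
k(U, T) = -334 + U (k(U, T) = U - 334 = -334 + U)
(k(t, X) + 4876163)*(-848693 - 3403199) = ((-334 - 1955) + 4876163)*(-848693 - 3403199) = (-2289 + 4876163)*(-4251892) = 4873874*(-4251892) = -20723185869608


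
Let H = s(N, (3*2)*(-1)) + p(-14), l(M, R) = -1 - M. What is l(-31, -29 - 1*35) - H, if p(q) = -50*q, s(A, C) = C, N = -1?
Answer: -664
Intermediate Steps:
H = 694 (H = (3*2)*(-1) - 50*(-14) = 6*(-1) + 700 = -6 + 700 = 694)
l(-31, -29 - 1*35) - H = (-1 - 1*(-31)) - 1*694 = (-1 + 31) - 694 = 30 - 694 = -664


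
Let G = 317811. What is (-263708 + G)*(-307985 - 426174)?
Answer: -39720204377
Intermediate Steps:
(-263708 + G)*(-307985 - 426174) = (-263708 + 317811)*(-307985 - 426174) = 54103*(-734159) = -39720204377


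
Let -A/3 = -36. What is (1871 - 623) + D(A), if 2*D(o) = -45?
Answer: 2451/2 ≈ 1225.5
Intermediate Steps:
A = 108 (A = -3*(-36) = 108)
D(o) = -45/2 (D(o) = (½)*(-45) = -45/2)
(1871 - 623) + D(A) = (1871 - 623) - 45/2 = 1248 - 45/2 = 2451/2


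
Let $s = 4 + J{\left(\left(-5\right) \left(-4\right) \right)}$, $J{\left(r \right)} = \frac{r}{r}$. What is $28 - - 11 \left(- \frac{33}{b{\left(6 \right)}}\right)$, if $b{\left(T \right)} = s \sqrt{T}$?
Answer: $28 - \frac{121 \sqrt{6}}{10} \approx -1.6388$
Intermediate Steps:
$J{\left(r \right)} = 1$
$s = 5$ ($s = 4 + 1 = 5$)
$b{\left(T \right)} = 5 \sqrt{T}$
$28 - - 11 \left(- \frac{33}{b{\left(6 \right)}}\right) = 28 - - 11 \left(- \frac{33}{5 \sqrt{6}}\right) = 28 - - 11 \left(- 33 \frac{\sqrt{6}}{30}\right) = 28 - - 11 \left(- \frac{11 \sqrt{6}}{10}\right) = 28 - \frac{121 \sqrt{6}}{10}$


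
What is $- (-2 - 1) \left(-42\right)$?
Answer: $-126$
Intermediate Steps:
$- (-2 - 1) \left(-42\right) = \left(-1\right) \left(-3\right) \left(-42\right) = 3 \left(-42\right) = -126$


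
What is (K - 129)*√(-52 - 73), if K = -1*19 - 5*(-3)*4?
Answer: -440*I*√5 ≈ -983.87*I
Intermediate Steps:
K = 41 (K = -19 - (-15)*4 = -19 - 1*(-60) = -19 + 60 = 41)
(K - 129)*√(-52 - 73) = (41 - 129)*√(-52 - 73) = -440*I*√5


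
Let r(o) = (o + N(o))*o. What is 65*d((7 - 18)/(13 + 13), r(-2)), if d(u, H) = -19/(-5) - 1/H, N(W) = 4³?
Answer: 30693/124 ≈ 247.52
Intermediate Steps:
N(W) = 64
r(o) = o*(64 + o) (r(o) = (o + 64)*o = (64 + o)*o = o*(64 + o))
d(u, H) = 19/5 - 1/H (d(u, H) = -19*(-⅕) - 1/H = 19/5 - 1/H)
65*d((7 - 18)/(13 + 13), r(-2)) = 65*(19/5 - 1/((-2*(64 - 2)))) = 65*(19/5 - 1/((-2*62))) = 65*(19/5 - 1/(-124)) = 65*(19/5 - 1*(-1/124)) = 65*(19/5 + 1/124) = 65*(2361/620) = 30693/124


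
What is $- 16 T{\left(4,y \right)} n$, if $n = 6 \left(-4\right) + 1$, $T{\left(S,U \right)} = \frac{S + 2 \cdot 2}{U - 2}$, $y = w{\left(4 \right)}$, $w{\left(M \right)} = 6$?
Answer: $736$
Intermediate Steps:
$y = 6$
$T{\left(S,U \right)} = \frac{4 + S}{-2 + U}$ ($T{\left(S,U \right)} = \frac{S + 4}{-2 + U} = \frac{4 + S}{-2 + U}$)
$n = -23$ ($n = -24 + 1 = -23$)
$- 16 T{\left(4,y \right)} n = - 16 \frac{4 + 4}{-2 + 6} \left(-23\right) = - 16 \cdot \frac{1}{4} \cdot 8 \left(-23\right) = \left(-16\right) 2 \left(-23\right) = \left(-32\right) \left(-23\right) = 736$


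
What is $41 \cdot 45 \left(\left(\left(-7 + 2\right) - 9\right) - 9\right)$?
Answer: $-42435$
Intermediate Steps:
$41 \cdot 45 \left(\left(\left(-7 + 2\right) - 9\right) - 9\right) = 1845 \left(\left(-5 - 9\right) - 9\right) = 1845 \left(-14 - 9\right) = 1845 \left(-23\right) = -42435$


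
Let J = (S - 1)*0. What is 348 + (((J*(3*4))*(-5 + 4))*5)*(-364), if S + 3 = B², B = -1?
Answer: 348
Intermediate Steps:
S = -2 (S = -3 + (-1)² = -3 + 1 = -2)
J = 0 (J = (-2 - 1)*0 = -3*0 = 0)
348 + (((J*(3*4))*(-5 + 4))*5)*(-364) = 348 + (((0*(3*4))*(-5 + 4))*5)*(-364) = 348 + (((0*12)*(-1))*5)*(-364) = 348 + ((0*(-1))*5)*(-364) = 348 + (0*5)*(-364) = 348 + 0*(-364) = 348 + 0 = 348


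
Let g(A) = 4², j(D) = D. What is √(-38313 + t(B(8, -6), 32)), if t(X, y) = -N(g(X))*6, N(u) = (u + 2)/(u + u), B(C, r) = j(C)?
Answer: 3*I*√68118/4 ≈ 195.75*I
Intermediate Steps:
B(C, r) = C
g(A) = 16
N(u) = (2 + u)/(2*u) (N(u) = (2 + u)/((2*u)) = (2 + u)*(1/(2*u)) = (2 + u)/(2*u))
t(X, y) = -27/8 (t(X, y) = -(2 + 16)/(2*16)*6 = -18/(2*16)*6 = -1*9/16*6 = -9/16*6 = -27/8)
√(-38313 + t(B(8, -6), 32)) = √(-38313 - 27/8) = √(-306531/8) = 3*I*√68118/4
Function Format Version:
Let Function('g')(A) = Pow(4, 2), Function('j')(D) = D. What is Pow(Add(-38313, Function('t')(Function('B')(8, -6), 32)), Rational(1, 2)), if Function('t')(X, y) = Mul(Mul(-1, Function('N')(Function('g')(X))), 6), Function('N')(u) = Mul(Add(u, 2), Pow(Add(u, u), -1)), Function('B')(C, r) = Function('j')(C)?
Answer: Mul(Rational(3, 4), I, Pow(68118, Rational(1, 2))) ≈ Mul(195.75, I)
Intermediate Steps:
Function('B')(C, r) = C
Function('g')(A) = 16
Function('N')(u) = Mul(Rational(1, 2), Pow(u, -1), Add(2, u)) (Function('N')(u) = Mul(Add(2, u), Pow(Mul(2, u), -1)) = Mul(Add(2, u), Mul(Rational(1, 2), Pow(u, -1))) = Mul(Rational(1, 2), Pow(u, -1), Add(2, u)))
Function('t')(X, y) = Rational(-27, 8) (Function('t')(X, y) = Mul(Mul(-1, Mul(Rational(1, 2), Pow(16, -1), Add(2, 16))), 6) = Mul(Mul(-1, Mul(Rational(1, 2), Rational(1, 16), 18)), 6) = Mul(Mul(-1, Rational(9, 16)), 6) = Mul(Rational(-9, 16), 6) = Rational(-27, 8))
Pow(Add(-38313, Function('t')(Function('B')(8, -6), 32)), Rational(1, 2)) = Pow(Add(-38313, Rational(-27, 8)), Rational(1, 2)) = Pow(Rational(-306531, 8), Rational(1, 2)) = Mul(Rational(3, 4), I, Pow(68118, Rational(1, 2)))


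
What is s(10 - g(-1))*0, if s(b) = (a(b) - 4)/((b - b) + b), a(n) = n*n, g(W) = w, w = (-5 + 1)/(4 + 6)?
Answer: 0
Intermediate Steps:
w = -⅖ (w = -4/10 = -4*⅒ = -⅖ ≈ -0.40000)
g(W) = -⅖
a(n) = n²
s(b) = (-4 + b²)/b (s(b) = (b² - 4)/((b - b) + b) = (-4 + b²)/(0 + b) = (-4 + b²)/b)
s(10 - g(-1))*0 = ((10 - 1*(-⅖)) - 4/(10 - 1*(-⅖)))*0 = ((10 + ⅖) - 4/(10 + ⅖))*0 = (52/5 - 4/52/5)*0 = (52/5 - 4*5/52)*0 = (52/5 - 5/13)*0 = (651/65)*0 = 0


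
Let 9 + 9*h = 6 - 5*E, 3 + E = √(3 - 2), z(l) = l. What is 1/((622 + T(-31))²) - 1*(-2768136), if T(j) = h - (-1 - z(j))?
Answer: 78787309662681/28462225 ≈ 2.7681e+6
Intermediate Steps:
E = -2 (E = -3 + √(3 - 2) = -3 + √1 = -3 + 1 = -2)
h = 7/9 (h = -1 + (6 - 5*(-2))/9 = -1 + (6 + 10)/9 = -1 + (⅑)*16 = -1 + 16/9 = 7/9 ≈ 0.77778)
T(j) = 16/9 + j (T(j) = 7/9 - (-1 - j) = 7/9 + (1 + j) = 16/9 + j)
1/((622 + T(-31))²) - 1*(-2768136) = 1/((622 + (16/9 - 31))²) - 1*(-2768136) = 1/((622 - 263/9)²) + 2768136 = 1/((5335/9)²) + 2768136 = 1/(28462225/81) + 2768136 = 81/28462225 + 2768136 = 78787309662681/28462225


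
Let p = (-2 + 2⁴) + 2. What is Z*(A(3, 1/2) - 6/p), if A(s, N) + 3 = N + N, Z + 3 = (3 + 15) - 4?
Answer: -209/8 ≈ -26.125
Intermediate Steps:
Z = 11 (Z = -3 + ((3 + 15) - 4) = -3 + (18 - 4) = -3 + 14 = 11)
p = 16 (p = (-2 + 16) + 2 = 14 + 2 = 16)
A(s, N) = -3 + 2*N (A(s, N) = -3 + (N + N) = -3 + 2*N)
Z*(A(3, 1/2) - 6/p) = 11*((-3 + 2/2) - 6/16) = 11*((-3 + 2*(½)) - 6/16) = 11*((-3 + 1) - 1*3/8) = 11*(-2 - 3/8) = 11*(-19/8) = -209/8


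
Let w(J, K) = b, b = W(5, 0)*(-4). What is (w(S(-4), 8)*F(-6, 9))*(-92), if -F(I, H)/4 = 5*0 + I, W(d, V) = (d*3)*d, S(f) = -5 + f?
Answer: 662400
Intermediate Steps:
W(d, V) = 3*d² (W(d, V) = (3*d)*d = 3*d²)
b = -300 (b = (3*5²)*(-4) = (3*25)*(-4) = 75*(-4) = -300)
F(I, H) = -4*I (F(I, H) = -4*(5*0 + I) = -4*(0 + I) = -4*I)
w(J, K) = -300
(w(S(-4), 8)*F(-6, 9))*(-92) = -(-1200)*(-6)*(-92) = -300*24*(-92) = -7200*(-92) = 662400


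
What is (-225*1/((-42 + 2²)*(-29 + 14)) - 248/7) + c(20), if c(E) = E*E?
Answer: 96871/266 ≈ 364.18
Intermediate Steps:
c(E) = E²
(-225*1/((-42 + 2²)*(-29 + 14)) - 248/7) + c(20) = (-225*1/((-42 + 2²)*(-29 + 14)) - 248/7) + 20² = (-225*(-1/(15*(-42 + 4))) - 248*⅐) + 400 = (-225/((-15*(-38))) - 248/7) + 400 = (-225/570 - 248/7) + 400 = (-225*1/570 - 248/7) + 400 = (-15/38 - 248/7) + 400 = -9529/266 + 400 = 96871/266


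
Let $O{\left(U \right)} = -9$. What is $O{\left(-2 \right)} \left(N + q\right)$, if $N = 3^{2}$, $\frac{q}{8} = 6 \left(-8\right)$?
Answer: $3375$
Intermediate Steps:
$q = -384$ ($q = 8 \cdot 6 \left(-8\right) = 8 \left(-48\right) = -384$)
$N = 9$
$O{\left(-2 \right)} \left(N + q\right) = - 9 \left(9 - 384\right) = \left(-9\right) \left(-375\right) = 3375$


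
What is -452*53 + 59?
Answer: -23897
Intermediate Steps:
-452*53 + 59 = -23956 + 59 = -23897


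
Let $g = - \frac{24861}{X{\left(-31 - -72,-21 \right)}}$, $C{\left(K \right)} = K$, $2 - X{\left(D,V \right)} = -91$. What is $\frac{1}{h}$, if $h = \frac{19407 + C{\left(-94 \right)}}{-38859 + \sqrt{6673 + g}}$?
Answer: $- \frac{38859}{19313} + \frac{12 \sqrt{42749}}{598703} \approx -2.0079$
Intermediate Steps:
$X{\left(D,V \right)} = 93$ ($X{\left(D,V \right)} = 2 - -91 = 2 + 91 = 93$)
$g = - \frac{8287}{31}$ ($g = - \frac{24861}{93} = \left(-24861\right) \frac{1}{93} = - \frac{8287}{31} \approx -267.32$)
$h = \frac{19313}{-38859 + \frac{12 \sqrt{42749}}{31}}$ ($h = \frac{19407 - 94}{-38859 + \sqrt{6673 - \frac{8287}{31}}} = \frac{19313}{-38859 + \sqrt{\frac{198576}{31}}} = \frac{19313}{-38859 + \frac{12 \sqrt{42749}}{31}} \approx -0.49803$)
$\frac{1}{h} = \frac{1}{- \frac{7754999959}{15603493245} - \frac{77252 \sqrt{42749}}{15603493245}}$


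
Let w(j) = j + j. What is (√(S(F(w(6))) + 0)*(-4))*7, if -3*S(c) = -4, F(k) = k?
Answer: -56*√3/3 ≈ -32.332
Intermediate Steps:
w(j) = 2*j
S(c) = 4/3 (S(c) = -⅓*(-4) = 4/3)
(√(S(F(w(6))) + 0)*(-4))*7 = (√(4/3 + 0)*(-4))*7 = (√(4/3)*(-4))*7 = ((2*√3/3)*(-4))*7 = -8*√3/3*7 = -56*√3/3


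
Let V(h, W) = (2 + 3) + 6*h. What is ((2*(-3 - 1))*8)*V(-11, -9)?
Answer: 3904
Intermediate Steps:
V(h, W) = 5 + 6*h
((2*(-3 - 1))*8)*V(-11, -9) = ((2*(-3 - 1))*8)*(5 + 6*(-11)) = ((2*(-4))*8)*(5 - 66) = -8*8*(-61) = -64*(-61) = 3904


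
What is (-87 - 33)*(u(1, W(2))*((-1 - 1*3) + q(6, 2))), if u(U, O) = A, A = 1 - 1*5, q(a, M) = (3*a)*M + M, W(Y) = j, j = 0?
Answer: 16320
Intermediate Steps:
W(Y) = 0
q(a, M) = M + 3*M*a (q(a, M) = 3*M*a + M = M + 3*M*a)
A = -4 (A = 1 - 5 = -4)
u(U, O) = -4
(-87 - 33)*(u(1, W(2))*((-1 - 1*3) + q(6, 2))) = (-87 - 33)*(-4*((-1 - 1*3) + 2*(1 + 3*6))) = -(-480)*((-1 - 3) + 2*(1 + 18)) = -(-480)*(-4 + 2*19) = -(-480)*(-4 + 38) = -(-480)*34 = -120*(-136) = 16320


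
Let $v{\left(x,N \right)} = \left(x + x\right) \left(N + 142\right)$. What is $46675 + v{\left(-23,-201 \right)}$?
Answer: $49389$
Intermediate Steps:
$v{\left(x,N \right)} = 2 x \left(142 + N\right)$
$46675 + v{\left(-23,-201 \right)} = 46675 + 2 \left(-23\right) \left(142 - 201\right) = 46675 + 2 \left(-23\right) \left(-59\right) = 46675 + 2714 = 49389$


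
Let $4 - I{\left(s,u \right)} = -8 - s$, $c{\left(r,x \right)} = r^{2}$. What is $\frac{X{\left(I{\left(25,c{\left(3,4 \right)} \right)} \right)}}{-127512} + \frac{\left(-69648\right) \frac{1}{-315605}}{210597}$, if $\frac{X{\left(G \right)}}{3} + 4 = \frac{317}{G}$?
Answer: $- \frac{3707710665787}{34842260821635960} \approx -0.00010641$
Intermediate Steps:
$I{\left(s,u \right)} = 12 + s$ ($I{\left(s,u \right)} = 4 - \left(-8 - s\right) = 4 + \left(8 + s\right) = 12 + s$)
$X{\left(G \right)} = -12 + \frac{951}{G}$ ($X{\left(G \right)} = -12 + 3 \frac{317}{G} = -12 + \frac{951}{G}$)
$\frac{X{\left(I{\left(25,c{\left(3,4 \right)} \right)} \right)}}{-127512} + \frac{\left(-69648\right) \frac{1}{-315605}}{210597} = \frac{-12 + \frac{951}{12 + 25}}{-127512} + \frac{\left(-69648\right) \frac{1}{-315605}}{210597} = \left(-12 + \frac{951}{37}\right) \left(- \frac{1}{127512}\right) + \left(-69648\right) \left(- \frac{1}{315605}\right) \frac{1}{210597} = \left(-12 + 951 \cdot \frac{1}{37}\right) \left(- \frac{1}{127512}\right) + \frac{69648}{315605} \cdot \frac{1}{210597} = \left(-12 + \frac{951}{37}\right) \left(- \frac{1}{127512}\right) + \frac{23216}{22155155395} = \frac{507}{37} \left(- \frac{1}{127512}\right) + \frac{23216}{22155155395} = - \frac{169}{1572648} + \frac{23216}{22155155395} = - \frac{3707710665787}{34842260821635960}$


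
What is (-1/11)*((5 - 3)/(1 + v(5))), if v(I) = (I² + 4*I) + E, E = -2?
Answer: -1/242 ≈ -0.0041322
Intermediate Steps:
v(I) = -2 + I² + 4*I (v(I) = (I² + 4*I) - 2 = -2 + I² + 4*I)
(-1/11)*((5 - 3)/(1 + v(5))) = (-1/11)*((5 - 3)/(1 + (-2 + 5² + 4*5))) = (-1*1/11)*(2/(1 + (-2 + 25 + 20))) = -2/(11*(1 + 43)) = -2/(11*44) = -1/11*1/22 = -1/242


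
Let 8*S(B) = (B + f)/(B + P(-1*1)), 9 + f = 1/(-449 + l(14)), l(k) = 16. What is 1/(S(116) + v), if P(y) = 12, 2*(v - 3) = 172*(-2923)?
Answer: -221696/55728808835 ≈ -3.9781e-6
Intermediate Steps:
v = -251375 (v = 3 + (172*(-2923))/2 = 3 + (1/2)*(-502756) = 3 - 251378 = -251375)
f = -3898/433 (f = -9 + 1/(-449 + 16) = -9 + 1/(-433) = -9 - 1/433 = -3898/433 ≈ -9.0023)
S(B) = (-3898/433 + B)/(8*(12 + B)) (S(B) = ((B - 3898/433)/(B + 12))/8 = ((-3898/433 + B)/(12 + B))/8 = (-3898/433 + B)/(8*(12 + B)))
1/(S(116) + v) = 1/((-3898 + 433*116)/(3464*(12 + 116)) - 251375) = 1/((1/3464)*(-3898 + 50228)/128 - 251375) = 1/((1/3464)*(1/128)*46330 - 251375) = 1/(23165/221696 - 251375) = 1/(-55728808835/221696) = -221696/55728808835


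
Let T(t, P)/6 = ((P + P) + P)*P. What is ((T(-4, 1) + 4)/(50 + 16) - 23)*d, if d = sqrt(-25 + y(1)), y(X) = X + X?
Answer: -68*I*sqrt(23)/3 ≈ -108.71*I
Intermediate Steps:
y(X) = 2*X
T(t, P) = 18*P**2 (T(t, P) = 6*(((P + P) + P)*P) = 6*((2*P + P)*P) = 6*((3*P)*P) = 6*(3*P**2) = 18*P**2)
d = I*sqrt(23) (d = sqrt(-25 + 2*1) = sqrt(-25 + 2) = sqrt(-23) = I*sqrt(23) ≈ 4.7958*I)
((T(-4, 1) + 4)/(50 + 16) - 23)*d = ((18*1**2 + 4)/(50 + 16) - 23)*(I*sqrt(23)) = ((18*1 + 4)/66 - 23)*(I*sqrt(23)) = ((18 + 4)*(1/66) - 23)*(I*sqrt(23)) = (22*(1/66) - 23)*(I*sqrt(23)) = (1/3 - 23)*(I*sqrt(23)) = -68*I*sqrt(23)/3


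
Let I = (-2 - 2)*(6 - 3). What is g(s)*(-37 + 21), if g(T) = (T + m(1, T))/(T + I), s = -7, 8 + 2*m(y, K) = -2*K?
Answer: -64/19 ≈ -3.3684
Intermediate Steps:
m(y, K) = -4 - K (m(y, K) = -4 + (-2*K)/2 = -4 - K)
I = -12 (I = -4*3 = -12)
g(T) = -4/(-12 + T) (g(T) = (T + (-4 - T))/(T - 12) = -4/(-12 + T))
g(s)*(-37 + 21) = (-4/(-12 - 7))*(-37 + 21) = -4/(-19)*(-16) = -4*(-1/19)*(-16) = (4/19)*(-16) = -64/19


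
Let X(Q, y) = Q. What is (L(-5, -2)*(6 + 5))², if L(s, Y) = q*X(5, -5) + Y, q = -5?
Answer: 88209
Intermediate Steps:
L(s, Y) = -25 + Y (L(s, Y) = -5*5 + Y = -25 + Y)
(L(-5, -2)*(6 + 5))² = ((-25 - 2)*(6 + 5))² = (-27*11)² = (-297)² = 88209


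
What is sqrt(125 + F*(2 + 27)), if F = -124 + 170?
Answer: sqrt(1459) ≈ 38.197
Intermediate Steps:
F = 46
sqrt(125 + F*(2 + 27)) = sqrt(125 + 46*(2 + 27)) = sqrt(125 + 46*29) = sqrt(125 + 1334) = sqrt(1459)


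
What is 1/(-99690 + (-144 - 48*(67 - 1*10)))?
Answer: -1/102570 ≈ -9.7494e-6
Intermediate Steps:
1/(-99690 + (-144 - 48*(67 - 1*10))) = 1/(-99690 + (-144 - 48*(67 - 10))) = 1/(-99690 + (-144 - 48*57)) = 1/(-99690 + (-144 - 2736)) = 1/(-99690 - 2880) = 1/(-102570) = -1/102570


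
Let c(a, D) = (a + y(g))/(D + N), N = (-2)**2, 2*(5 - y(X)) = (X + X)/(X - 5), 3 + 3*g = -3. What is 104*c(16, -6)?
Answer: -7540/7 ≈ -1077.1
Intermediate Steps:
g = -2 (g = -1 + (1/3)*(-3) = -1 - 1 = -2)
y(X) = 5 - X/(-5 + X) (y(X) = 5 - (X + X)/(2*(X - 5)) = 5 - 2*X/(2*(-5 + X)) = 5 - X/(-5 + X))
N = 4
c(a, D) = (33/7 + a)/(4 + D) (c(a, D) = (a + (-25 + 4*(-2))/(-5 - 2))/(D + 4) = (a + (-25 - 8)/(-7))/(4 + D) = (a - 1/7*(-33))/(4 + D) = (a + 33/7)/(4 + D) = (33/7 + a)/(4 + D))
104*c(16, -6) = 104*((33/7 + 16)/(4 - 6)) = 104*((145/7)/(-2)) = 104*(-1/2*145/7) = 104*(-145/14) = -7540/7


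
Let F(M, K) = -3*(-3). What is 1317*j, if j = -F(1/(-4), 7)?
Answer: -11853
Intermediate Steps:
F(M, K) = 9
j = -9 (j = -1*9 = -9)
1317*j = 1317*(-9) = -11853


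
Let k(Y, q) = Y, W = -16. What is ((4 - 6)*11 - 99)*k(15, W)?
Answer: -1815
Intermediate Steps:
((4 - 6)*11 - 99)*k(15, W) = ((4 - 6)*11 - 99)*15 = (-2*11 - 99)*15 = (-22 - 99)*15 = -121*15 = -1815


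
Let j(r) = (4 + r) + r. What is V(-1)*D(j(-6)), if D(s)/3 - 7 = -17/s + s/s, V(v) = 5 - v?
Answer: 729/4 ≈ 182.25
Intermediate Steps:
j(r) = 4 + 2*r
D(s) = 24 - 51/s (D(s) = 21 + 3*(-17/s + s/s) = 21 + 3*(-17/s + 1) = 21 + 3*(1 - 17/s) = 21 + (3 - 51/s) = 24 - 51/s)
V(-1)*D(j(-6)) = (5 - 1*(-1))*(24 - 51/(4 + 2*(-6))) = (5 + 1)*(24 - 51/(4 - 12)) = 6*(24 - 51/(-8)) = 6*(24 - 51*(-⅛)) = 6*(24 + 51/8) = 6*(243/8) = 729/4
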